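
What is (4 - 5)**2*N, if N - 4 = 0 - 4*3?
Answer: -8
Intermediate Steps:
N = -8 (N = 4 + (0 - 4*3) = 4 + (0 - 1*12) = 4 + (0 - 12) = 4 - 12 = -8)
(4 - 5)**2*N = (4 - 5)**2*(-8) = (-1)**2*(-8) = 1*(-8) = -8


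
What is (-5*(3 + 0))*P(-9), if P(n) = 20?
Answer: -300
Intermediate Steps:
(-5*(3 + 0))*P(-9) = -5*(3 + 0)*20 = -5*3*20 = -15*20 = -300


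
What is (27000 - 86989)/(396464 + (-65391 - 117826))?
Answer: -59989/213247 ≈ -0.28131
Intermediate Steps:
(27000 - 86989)/(396464 + (-65391 - 117826)) = -59989/(396464 - 183217) = -59989/213247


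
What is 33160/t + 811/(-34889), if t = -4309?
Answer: -8348301/1081559 ≈ -7.7188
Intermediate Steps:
33160/t + 811/(-34889) = 33160/(-4309) + 811/(-34889) = 33160*(-1/4309) + 811*(-1/34889) = -33160/4309 - 811/34889 = -8348301/1081559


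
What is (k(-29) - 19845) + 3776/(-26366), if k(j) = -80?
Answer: -262673163/13183 ≈ -19925.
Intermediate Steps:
(k(-29) - 19845) + 3776/(-26366) = (-80 - 19845) + 3776/(-26366) = -19925 + 3776*(-1/26366) = -19925 - 1888/13183 = -262673163/13183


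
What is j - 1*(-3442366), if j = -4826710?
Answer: -1384344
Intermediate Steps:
j - 1*(-3442366) = -4826710 - 1*(-3442366) = -4826710 + 3442366 = -1384344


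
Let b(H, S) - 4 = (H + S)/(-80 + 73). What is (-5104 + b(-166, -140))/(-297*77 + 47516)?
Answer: -35394/172529 ≈ -0.20515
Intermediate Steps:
b(H, S) = 4 - H/7 - S/7 (b(H, S) = 4 + (H + S)/(-80 + 73) = 4 + (H + S)/(-7) = 4 + (H + S)*(-⅐) = 4 + (-H/7 - S/7) = 4 - H/7 - S/7)
(-5104 + b(-166, -140))/(-297*77 + 47516) = (-5104 + (4 - ⅐*(-166) - ⅐*(-140)))/(-297*77 + 47516) = (-5104 + (4 + 166/7 + 20))/(-22869 + 47516) = (-5104 + 334/7)/24647 = -35394/7*1/24647 = -35394/172529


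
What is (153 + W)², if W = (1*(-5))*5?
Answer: 16384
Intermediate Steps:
W = -25 (W = -5*5 = -25)
(153 + W)² = (153 - 25)² = 128² = 16384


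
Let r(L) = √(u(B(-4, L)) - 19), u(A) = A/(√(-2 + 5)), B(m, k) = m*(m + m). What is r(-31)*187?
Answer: 187*√(-171 + 96*√3)/3 ≈ 135.47*I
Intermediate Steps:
B(m, k) = 2*m² (B(m, k) = m*(2*m) = 2*m²)
u(A) = A*√3/3 (u(A) = A/(√3) = A*(√3/3) = A*√3/3)
r(L) = √(-19 + 32*√3/3) (r(L) = √((2*(-4)²)*√3/3 - 19) = √((2*16)*√3/3 - 19) = √((⅓)*32*√3 - 19) = √(32*√3/3 - 19) = √(-19 + 32*√3/3))
r(-31)*187 = (√(-171 + 96*√3)/3)*187 = 187*√(-171 + 96*√3)/3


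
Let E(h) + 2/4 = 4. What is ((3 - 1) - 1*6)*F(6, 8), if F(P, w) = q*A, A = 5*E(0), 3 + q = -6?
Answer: 630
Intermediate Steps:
q = -9 (q = -3 - 6 = -9)
E(h) = 7/2 (E(h) = -1/2 + 4 = 7/2)
A = 35/2 (A = 5*(7/2) = 35/2 ≈ 17.500)
F(P, w) = -315/2 (F(P, w) = -9*35/2 = -315/2)
((3 - 1) - 1*6)*F(6, 8) = ((3 - 1) - 1*6)*(-315/2) = (2 - 6)*(-315/2) = -4*(-315/2) = 630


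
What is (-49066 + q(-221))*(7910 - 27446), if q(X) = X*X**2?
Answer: 211827421872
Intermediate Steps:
q(X) = X**3
(-49066 + q(-221))*(7910 - 27446) = (-49066 + (-221)**3)*(7910 - 27446) = (-49066 - 10793861)*(-19536) = -10842927*(-19536) = 211827421872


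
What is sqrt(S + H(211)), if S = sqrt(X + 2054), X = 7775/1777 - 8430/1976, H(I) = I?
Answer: sqrt(162596505945484 + 877838*sqrt(1582895601048931))/877838 ≈ 16.010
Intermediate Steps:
X = 191645/1755676 (X = 7775*(1/1777) - 8430*1/1976 = 7775/1777 - 4215/988 = 191645/1755676 ≈ 0.10916)
S = sqrt(1582895601048931)/877838 (S = sqrt(191645/1755676 + 2054) = sqrt(3606350149/1755676) = sqrt(1582895601048931)/877838 ≈ 45.322)
sqrt(S + H(211)) = sqrt(sqrt(1582895601048931)/877838 + 211) = sqrt(211 + sqrt(1582895601048931)/877838)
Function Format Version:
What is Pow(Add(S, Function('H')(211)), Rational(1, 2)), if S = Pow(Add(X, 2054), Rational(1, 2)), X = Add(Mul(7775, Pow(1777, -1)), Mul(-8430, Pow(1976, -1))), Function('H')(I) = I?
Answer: Mul(Rational(1, 877838), Pow(Add(162596505945484, Mul(877838, Pow(1582895601048931, Rational(1, 2)))), Rational(1, 2))) ≈ 16.010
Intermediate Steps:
X = Rational(191645, 1755676) (X = Add(Mul(7775, Rational(1, 1777)), Mul(-8430, Rational(1, 1976))) = Add(Rational(7775, 1777), Rational(-4215, 988)) = Rational(191645, 1755676) ≈ 0.10916)
S = Mul(Rational(1, 877838), Pow(1582895601048931, Rational(1, 2))) (S = Pow(Add(Rational(191645, 1755676), 2054), Rational(1, 2)) = Pow(Rational(3606350149, 1755676), Rational(1, 2)) = Mul(Rational(1, 877838), Pow(1582895601048931, Rational(1, 2))) ≈ 45.322)
Pow(Add(S, Function('H')(211)), Rational(1, 2)) = Pow(Add(Mul(Rational(1, 877838), Pow(1582895601048931, Rational(1, 2))), 211), Rational(1, 2)) = Pow(Add(211, Mul(Rational(1, 877838), Pow(1582895601048931, Rational(1, 2)))), Rational(1, 2))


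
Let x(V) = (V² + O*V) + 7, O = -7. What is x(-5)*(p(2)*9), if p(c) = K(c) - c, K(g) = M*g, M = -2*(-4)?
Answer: 8442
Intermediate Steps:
x(V) = 7 + V² - 7*V (x(V) = (V² - 7*V) + 7 = 7 + V² - 7*V)
M = 8
K(g) = 8*g
p(c) = 7*c (p(c) = 8*c - c = 7*c)
x(-5)*(p(2)*9) = (7 + (-5)² - 7*(-5))*((7*2)*9) = (7 + 25 + 35)*(14*9) = 67*126 = 8442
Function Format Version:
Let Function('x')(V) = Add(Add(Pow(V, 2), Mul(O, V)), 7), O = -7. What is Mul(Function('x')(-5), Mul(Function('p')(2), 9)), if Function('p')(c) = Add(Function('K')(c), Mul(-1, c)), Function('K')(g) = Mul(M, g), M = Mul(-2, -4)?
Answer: 8442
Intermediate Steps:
Function('x')(V) = Add(7, Pow(V, 2), Mul(-7, V)) (Function('x')(V) = Add(Add(Pow(V, 2), Mul(-7, V)), 7) = Add(7, Pow(V, 2), Mul(-7, V)))
M = 8
Function('K')(g) = Mul(8, g)
Function('p')(c) = Mul(7, c) (Function('p')(c) = Add(Mul(8, c), Mul(-1, c)) = Mul(7, c))
Mul(Function('x')(-5), Mul(Function('p')(2), 9)) = Mul(Add(7, Pow(-5, 2), Mul(-7, -5)), Mul(Mul(7, 2), 9)) = Mul(Add(7, 25, 35), Mul(14, 9)) = Mul(67, 126) = 8442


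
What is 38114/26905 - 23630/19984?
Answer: 62952513/268834760 ≈ 0.23417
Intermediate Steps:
38114/26905 - 23630/19984 = 38114*(1/26905) - 23630*1/19984 = 38114/26905 - 11815/9992 = 62952513/268834760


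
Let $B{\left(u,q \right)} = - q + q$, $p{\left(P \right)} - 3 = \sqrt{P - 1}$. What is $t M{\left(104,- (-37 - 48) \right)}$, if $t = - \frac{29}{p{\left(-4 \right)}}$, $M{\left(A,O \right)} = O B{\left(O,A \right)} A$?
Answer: $0$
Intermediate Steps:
$p{\left(P \right)} = 3 + \sqrt{-1 + P}$ ($p{\left(P \right)} = 3 + \sqrt{P - 1} = 3 + \sqrt{-1 + P}$)
$B{\left(u,q \right)} = 0$
$M{\left(A,O \right)} = 0$ ($M{\left(A,O \right)} = O 0 A = 0 A = 0$)
$t = - \frac{29}{3 + i \sqrt{5}}$ ($t = - \frac{29}{3 + \sqrt{-1 - 4}} = - \frac{29}{3 + \sqrt{-5}} = - \frac{29}{3 + i \sqrt{5}} \approx -6.2143 + 4.6319 i$)
$t M{\left(104,- (-37 - 48) \right)} = \left(- \frac{87}{14} + \frac{29 i \sqrt{5}}{14}\right) 0 = 0$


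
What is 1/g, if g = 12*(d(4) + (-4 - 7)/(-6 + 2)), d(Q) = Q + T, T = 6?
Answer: 1/153 ≈ 0.0065359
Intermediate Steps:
d(Q) = 6 + Q (d(Q) = Q + 6 = 6 + Q)
g = 153 (g = 12*((6 + 4) + (-4 - 7)/(-6 + 2)) = 12*(10 - 11/(-4)) = 12*(10 - 11*(-1/4)) = 12*(10 + 11/4) = 12*(51/4) = 153)
1/g = 1/153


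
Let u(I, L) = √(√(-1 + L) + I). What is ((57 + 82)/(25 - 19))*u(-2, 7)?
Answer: 139*√(-2 + √6)/6 ≈ 15.532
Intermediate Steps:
u(I, L) = √(I + √(-1 + L))
((57 + 82)/(25 - 19))*u(-2, 7) = ((57 + 82)/(25 - 19))*√(-2 + √(-1 + 7)) = (139/6)*√(-2 + √6) = (139*(⅙))*√(-2 + √6) = 139*√(-2 + √6)/6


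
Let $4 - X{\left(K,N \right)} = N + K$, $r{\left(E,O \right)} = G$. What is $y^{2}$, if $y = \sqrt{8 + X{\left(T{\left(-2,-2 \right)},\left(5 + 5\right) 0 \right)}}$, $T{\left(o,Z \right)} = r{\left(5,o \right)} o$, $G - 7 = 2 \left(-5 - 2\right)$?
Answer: $-2$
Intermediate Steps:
$G = -7$ ($G = 7 + 2 \left(-5 - 2\right) = 7 + 2 \left(-7\right) = 7 - 14 = -7$)
$r{\left(E,O \right)} = -7$
$T{\left(o,Z \right)} = - 7 o$
$X{\left(K,N \right)} = 4 - K - N$ ($X{\left(K,N \right)} = 4 - \left(N + K\right) = 4 - \left(K + N\right) = 4 - K - N$)
$y = i \sqrt{2}$ ($y = \sqrt{8 - \left(-4 + 14 + \left(5 + 5\right) 0\right)} = \sqrt{8 - \left(10 + 0\right)} = \sqrt{8 - 10} = \sqrt{-2} = i \sqrt{2} \approx 1.4142 i$)
$y^{2} = \left(i \sqrt{2}\right)^{2} = -2$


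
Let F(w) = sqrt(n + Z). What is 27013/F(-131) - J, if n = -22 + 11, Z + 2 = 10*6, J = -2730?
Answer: 2730 + 27013*sqrt(47)/47 ≈ 6670.3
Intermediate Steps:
Z = 58 (Z = -2 + 10*6 = -2 + 60 = 58)
n = -11
F(w) = sqrt(47) (F(w) = sqrt(-11 + 58) = sqrt(47))
27013/F(-131) - J = 27013/(sqrt(47)) - 1*(-2730) = 27013*(sqrt(47)/47) + 2730 = 27013*sqrt(47)/47 + 2730 = 2730 + 27013*sqrt(47)/47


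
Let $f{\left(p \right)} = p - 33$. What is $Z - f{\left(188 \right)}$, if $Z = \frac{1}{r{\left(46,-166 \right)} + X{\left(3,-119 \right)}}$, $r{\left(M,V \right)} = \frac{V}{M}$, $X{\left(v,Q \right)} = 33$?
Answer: $- \frac{104757}{676} \approx -154.97$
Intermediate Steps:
$f{\left(p \right)} = -33 + p$ ($f{\left(p \right)} = p - 33 = -33 + p$)
$Z = \frac{23}{676}$ ($Z = \frac{1}{- \frac{166}{46} + 33} = \frac{1}{\left(-166\right) \frac{1}{46} + 33} = \frac{1}{- \frac{83}{23} + 33} = \frac{1}{\frac{676}{23}} = \frac{23}{676} \approx 0.034024$)
$Z - f{\left(188 \right)} = \frac{23}{676} - \left(-33 + 188\right) = \frac{23}{676} - 155 = - \frac{104757}{676}$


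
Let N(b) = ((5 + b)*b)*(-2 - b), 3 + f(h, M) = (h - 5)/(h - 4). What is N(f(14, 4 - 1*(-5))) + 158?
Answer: 157391/1000 ≈ 157.39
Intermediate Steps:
f(h, M) = -3 + (-5 + h)/(-4 + h) (f(h, M) = -3 + (h - 5)/(h - 4) = -3 + (-5 + h)/(-4 + h))
N(b) = b*(-2 - b)*(5 + b) (N(b) = (b*(5 + b))*(-2 - b) = b*(-2 - b)*(5 + b))
N(f(14, 4 - 1*(-5))) + 158 = -(7 - 2*14)/(-4 + 14)*(10 + ((7 - 2*14)/(-4 + 14))² + 7*((7 - 2*14)/(-4 + 14))) + 158 = -(7 - 28)/10*(10 + ((7 - 28)/10)² + 7*((7 - 28)/10)) + 158 = -(⅒)*(-21)*(10 + ((⅒)*(-21))² + 7*((⅒)*(-21))) + 158 = -1*(-21/10)*(10 + (-21/10)² + 7*(-21/10)) + 158 = -1*(-21/10)*(10 + 441/100 - 147/10) + 158 = -1*(-21/10)*(-29/100) + 158 = -609/1000 + 158 = 157391/1000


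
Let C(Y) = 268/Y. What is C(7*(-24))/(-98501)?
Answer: 67/4137042 ≈ 1.6195e-5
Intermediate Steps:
C(7*(-24))/(-98501) = (268/((7*(-24))))/(-98501) = (268/(-168))*(-1/98501) = (268*(-1/168))*(-1/98501) = -67/42*(-1/98501) = 67/4137042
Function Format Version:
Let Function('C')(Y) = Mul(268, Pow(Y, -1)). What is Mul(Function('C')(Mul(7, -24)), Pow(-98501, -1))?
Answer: Rational(67, 4137042) ≈ 1.6195e-5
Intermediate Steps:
Mul(Function('C')(Mul(7, -24)), Pow(-98501, -1)) = Mul(Mul(268, Pow(Mul(7, -24), -1)), Pow(-98501, -1)) = Mul(Mul(268, Pow(-168, -1)), Rational(-1, 98501)) = Mul(Mul(268, Rational(-1, 168)), Rational(-1, 98501)) = Mul(Rational(-67, 42), Rational(-1, 98501)) = Rational(67, 4137042)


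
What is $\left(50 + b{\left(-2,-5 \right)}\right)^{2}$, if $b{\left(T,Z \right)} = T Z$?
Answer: $3600$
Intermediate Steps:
$\left(50 + b{\left(-2,-5 \right)}\right)^{2} = \left(50 - -10\right)^{2} = \left(50 + 10\right)^{2} = 60^{2} = 3600$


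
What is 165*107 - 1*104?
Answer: 17551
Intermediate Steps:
165*107 - 1*104 = 17655 - 104 = 17551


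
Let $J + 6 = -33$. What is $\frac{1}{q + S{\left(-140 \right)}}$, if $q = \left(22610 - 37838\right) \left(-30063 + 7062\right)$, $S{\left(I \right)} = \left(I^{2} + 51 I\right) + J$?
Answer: $\frac{1}{350271649} \approx 2.8549 \cdot 10^{-9}$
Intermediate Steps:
$J = -39$ ($J = -6 - 33 = -39$)
$S{\left(I \right)} = -39 + I^{2} + 51 I$ ($S{\left(I \right)} = \left(I^{2} + 51 I\right) - 39 = -39 + I^{2} + 51 I$)
$q = 350259228$ ($q = \left(-15228\right) \left(-23001\right) = 350259228$)
$\frac{1}{q + S{\left(-140 \right)}} = \frac{1}{350259228 + \left(-39 + \left(-140\right)^{2} + 51 \left(-140\right)\right)} = \frac{1}{350259228 - -12421} = \frac{1}{350259228 + 12421} = \frac{1}{350271649}$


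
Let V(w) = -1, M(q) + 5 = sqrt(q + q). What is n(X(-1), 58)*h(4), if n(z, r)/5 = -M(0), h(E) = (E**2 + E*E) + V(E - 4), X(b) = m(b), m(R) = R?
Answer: 775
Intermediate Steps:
M(q) = -5 + sqrt(2)*sqrt(q) (M(q) = -5 + sqrt(q + q) = -5 + sqrt(2*q) = -5 + sqrt(2)*sqrt(q))
X(b) = b
h(E) = -1 + 2*E**2 (h(E) = (E**2 + E*E) - 1 = (E**2 + E**2) - 1 = 2*E**2 - 1 = -1 + 2*E**2)
n(z, r) = 25 (n(z, r) = 5*(-(-5 + sqrt(2)*sqrt(0))) = 5*(-(-5 + sqrt(2)*0)) = 5*(-(-5 + 0)) = 5*(-1*(-5)) = 5*5 = 25)
n(X(-1), 58)*h(4) = 25*(-1 + 2*4**2) = 25*(-1 + 2*16) = 25*(-1 + 32) = 25*31 = 775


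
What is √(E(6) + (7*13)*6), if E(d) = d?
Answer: 2*√138 ≈ 23.495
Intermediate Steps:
√(E(6) + (7*13)*6) = √(6 + (7*13)*6) = √(6 + 91*6) = √(6 + 546) = √552 = 2*√138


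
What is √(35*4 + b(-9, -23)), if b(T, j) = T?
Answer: √131 ≈ 11.446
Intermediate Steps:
√(35*4 + b(-9, -23)) = √(35*4 - 9) = √(140 - 9) = √131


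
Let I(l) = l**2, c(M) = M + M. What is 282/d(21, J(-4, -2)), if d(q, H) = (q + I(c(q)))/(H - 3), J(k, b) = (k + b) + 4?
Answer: -94/119 ≈ -0.78992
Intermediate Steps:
J(k, b) = 4 + b + k (J(k, b) = (b + k) + 4 = 4 + b + k)
c(M) = 2*M
d(q, H) = (q + 4*q**2)/(-3 + H) (d(q, H) = (q + (2*q)**2)/(H - 3) = (q + 4*q**2)/(-3 + H))
282/d(21, J(-4, -2)) = 282/((21*(1 + 4*21)/(-3 + (4 - 2 - 4)))) = 282/((21*(1 + 84)/(-3 - 2))) = 282/((21*85/(-5))) = 282/((21*(-1/5)*85)) = 282/(-357) = 282*(-1/357) = -94/119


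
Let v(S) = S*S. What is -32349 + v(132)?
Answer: -14925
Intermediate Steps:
v(S) = S**2
-32349 + v(132) = -32349 + 132**2 = -32349 + 17424 = -14925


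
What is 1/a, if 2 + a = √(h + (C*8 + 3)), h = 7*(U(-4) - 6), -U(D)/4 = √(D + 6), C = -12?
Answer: -1/(2 - I*√(135 + 28*√2)) ≈ -0.011198 - 0.073985*I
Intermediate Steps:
U(D) = -4*√(6 + D) (U(D) = -4*√(D + 6) = -4*√(6 + D))
h = -42 - 28*√2 (h = 7*(-4*√(6 - 4) - 6) = 7*(-4*√2 - 6) = 7*(-6 - 4*√2) = -42 - 28*√2 ≈ -81.598)
a = -2 + √(-135 - 28*√2) (a = -2 + √((-42 - 28*√2) + (-12*8 + 3)) = -2 + √((-42 - 28*√2) + (-96 + 3)) = -2 + √((-42 - 28*√2) - 93) = -2 + √(-135 - 28*√2) ≈ -2.0 + 13.214*I)
1/a = 1/(-2 + I*√(135 + 28*√2))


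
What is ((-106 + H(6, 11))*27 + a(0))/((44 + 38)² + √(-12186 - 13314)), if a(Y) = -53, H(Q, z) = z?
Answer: -400078/1028129 + 595*I*√255/1028129 ≈ -0.38913 + 0.0092414*I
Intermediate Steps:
((-106 + H(6, 11))*27 + a(0))/((44 + 38)² + √(-12186 - 13314)) = ((-106 + 11)*27 - 53)/((44 + 38)² + √(-12186 - 13314)) = (-95*27 - 53)/(82² + √(-25500)) = (-2565 - 53)/(6724 + 10*I*√255) = -2618/(6724 + 10*I*√255)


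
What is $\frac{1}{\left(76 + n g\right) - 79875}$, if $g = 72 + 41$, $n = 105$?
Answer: $- \frac{1}{67934} \approx -1.472 \cdot 10^{-5}$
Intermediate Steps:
$g = 113$
$\frac{1}{\left(76 + n g\right) - 79875} = \frac{1}{\left(76 + 105 \cdot 113\right) - 79875} = \frac{1}{\left(76 + 11865\right) - 79875} = \frac{1}{11941 - 79875} = \frac{1}{-67934} = - \frac{1}{67934}$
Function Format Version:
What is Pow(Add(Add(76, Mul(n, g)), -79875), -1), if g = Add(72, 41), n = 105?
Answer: Rational(-1, 67934) ≈ -1.4720e-5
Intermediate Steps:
g = 113
Pow(Add(Add(76, Mul(n, g)), -79875), -1) = Pow(Add(Add(76, Mul(105, 113)), -79875), -1) = Pow(Add(Add(76, 11865), -79875), -1) = Pow(Add(11941, -79875), -1) = Pow(-67934, -1) = Rational(-1, 67934)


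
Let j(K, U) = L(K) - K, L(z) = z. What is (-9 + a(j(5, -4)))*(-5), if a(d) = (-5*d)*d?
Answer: 45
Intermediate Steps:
j(K, U) = 0 (j(K, U) = K - K = 0)
a(d) = -5*d**2
(-9 + a(j(5, -4)))*(-5) = (-9 - 5*0**2)*(-5) = (-9 - 5*0)*(-5) = (-9 + 0)*(-5) = -9*(-5) = 45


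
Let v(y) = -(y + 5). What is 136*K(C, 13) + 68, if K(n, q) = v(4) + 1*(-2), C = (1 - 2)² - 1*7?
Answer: -1428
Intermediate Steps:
v(y) = -5 - y (v(y) = -(5 + y) = -5 - y)
C = -6 (C = (-1)² - 7 = 1 - 7 = -6)
K(n, q) = -11 (K(n, q) = (-5 - 1*4) + 1*(-2) = (-5 - 4) - 2 = -9 - 2 = -11)
136*K(C, 13) + 68 = 136*(-11) + 68 = -1496 + 68 = -1428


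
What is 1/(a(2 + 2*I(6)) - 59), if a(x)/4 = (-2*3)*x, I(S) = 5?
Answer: -1/347 ≈ -0.0028818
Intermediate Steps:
a(x) = -24*x (a(x) = 4*((-2*3)*x) = 4*(-6*x) = -24*x)
1/(a(2 + 2*I(6)) - 59) = 1/(-24*(2 + 2*5) - 59) = 1/(-24*(2 + 10) - 59) = 1/(-24*12 - 59) = 1/(-288 - 59) = 1/(-347) = -1/347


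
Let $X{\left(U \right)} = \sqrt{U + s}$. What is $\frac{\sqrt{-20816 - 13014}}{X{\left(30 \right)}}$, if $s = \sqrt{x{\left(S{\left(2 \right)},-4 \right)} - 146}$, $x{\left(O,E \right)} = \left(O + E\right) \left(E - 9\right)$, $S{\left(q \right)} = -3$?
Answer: $\frac{i \sqrt{33830}}{\sqrt{30 + i \sqrt{55}}} \approx 3.9994 + 32.844 i$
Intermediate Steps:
$x{\left(O,E \right)} = \left(-9 + E\right) \left(E + O\right)$ ($x{\left(O,E \right)} = \left(E + O\right) \left(-9 + E\right) = \left(-9 + E\right) \left(E + O\right)$)
$s = i \sqrt{55}$ ($s = \sqrt{\left(\left(-4\right)^{2} - -36 - -27 - -12\right) - 146} = \sqrt{\left(16 + 36 + 27 + 12\right) - 146} = \sqrt{91 - 146} = \sqrt{-55} = i \sqrt{55} \approx 7.4162 i$)
$X{\left(U \right)} = \sqrt{U + i \sqrt{55}}$
$\frac{\sqrt{-20816 - 13014}}{X{\left(30 \right)}} = \frac{\sqrt{-20816 - 13014}}{\sqrt{30 + i \sqrt{55}}} = \frac{\sqrt{-33830}}{\sqrt{30 + i \sqrt{55}}} = \frac{i \sqrt{33830}}{\sqrt{30 + i \sqrt{55}}}$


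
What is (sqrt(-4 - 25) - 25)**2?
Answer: (25 - I*sqrt(29))**2 ≈ 596.0 - 269.26*I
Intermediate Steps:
(sqrt(-4 - 25) - 25)**2 = (sqrt(-29) - 25)**2 = (I*sqrt(29) - 25)**2 = (-25 + I*sqrt(29))**2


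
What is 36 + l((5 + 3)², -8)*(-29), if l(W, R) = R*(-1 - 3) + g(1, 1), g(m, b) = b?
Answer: -921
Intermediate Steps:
l(W, R) = 1 - 4*R (l(W, R) = R*(-1 - 3) + 1 = R*(-4) + 1 = -4*R + 1 = 1 - 4*R)
36 + l((5 + 3)², -8)*(-29) = 36 + (1 - 4*(-8))*(-29) = 36 + (1 + 32)*(-29) = 36 + 33*(-29) = 36 - 957 = -921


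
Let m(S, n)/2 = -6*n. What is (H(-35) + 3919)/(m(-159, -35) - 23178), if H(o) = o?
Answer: -1942/11379 ≈ -0.17067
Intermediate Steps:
m(S, n) = -12*n (m(S, n) = 2*(-6*n) = -12*n)
(H(-35) + 3919)/(m(-159, -35) - 23178) = (-35 + 3919)/(-12*(-35) - 23178) = 3884/(420 - 23178) = 3884/(-22758) = 3884*(-1/22758) = -1942/11379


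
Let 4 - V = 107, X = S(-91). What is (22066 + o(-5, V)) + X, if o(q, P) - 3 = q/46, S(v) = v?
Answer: 1010983/46 ≈ 21978.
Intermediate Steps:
X = -91
V = -103 (V = 4 - 1*107 = 4 - 107 = -103)
o(q, P) = 3 + q/46
(22066 + o(-5, V)) + X = (22066 + (3 + (1/46)*(-5))) - 91 = (22066 + (3 - 5/46)) - 91 = (22066 + 133/46) - 91 = 1015169/46 - 91 = 1010983/46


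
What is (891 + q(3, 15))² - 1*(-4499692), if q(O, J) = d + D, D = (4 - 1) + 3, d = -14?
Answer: 5279381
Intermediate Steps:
D = 6 (D = 3 + 3 = 6)
q(O, J) = -8 (q(O, J) = -14 + 6 = -8)
(891 + q(3, 15))² - 1*(-4499692) = (891 - 8)² - 1*(-4499692) = 883² + 4499692 = 779689 + 4499692 = 5279381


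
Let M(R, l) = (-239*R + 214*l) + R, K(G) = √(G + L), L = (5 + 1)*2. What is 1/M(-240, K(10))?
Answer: 7140/407710861 - 107*√22/1630843444 ≈ 1.7205e-5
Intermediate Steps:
L = 12 (L = 6*2 = 12)
K(G) = √(12 + G) (K(G) = √(G + 12) = √(12 + G))
M(R, l) = -238*R + 214*l
1/M(-240, K(10)) = 1/(-238*(-240) + 214*√(12 + 10)) = 1/(57120 + 214*√22)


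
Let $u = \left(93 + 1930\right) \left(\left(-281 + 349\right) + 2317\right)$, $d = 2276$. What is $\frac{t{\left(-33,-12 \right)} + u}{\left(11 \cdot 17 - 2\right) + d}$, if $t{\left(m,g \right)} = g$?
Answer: $\frac{4824843}{2461} \approx 1960.5$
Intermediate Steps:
$u = 4824855$ ($u = 2023 \left(68 + 2317\right) = 2023 \cdot 2385 = 4824855$)
$\frac{t{\left(-33,-12 \right)} + u}{\left(11 \cdot 17 - 2\right) + d} = \frac{-12 + 4824855}{\left(11 \cdot 17 - 2\right) + 2276} = \frac{4824843}{\left(187 - 2\right) + 2276} = \frac{4824843}{185 + 2276} = \frac{4824843}{2461}$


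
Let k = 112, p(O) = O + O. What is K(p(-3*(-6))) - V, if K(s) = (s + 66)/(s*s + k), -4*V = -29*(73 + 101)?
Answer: -888045/704 ≈ -1261.4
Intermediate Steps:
p(O) = 2*O
V = 2523/2 (V = -(-29)*(73 + 101)/4 = -(-29)*174/4 = -¼*(-5046) = 2523/2 ≈ 1261.5)
K(s) = (66 + s)/(112 + s²) (K(s) = (s + 66)/(s*s + 112) = (66 + s)/(s² + 112) = (66 + s)/(112 + s²))
K(p(-3*(-6))) - V = (66 + 2*(-3*(-6)))/(112 + (2*(-3*(-6)))²) - 1*2523/2 = (66 + 2*18)/(112 + (2*18)²) - 2523/2 = (66 + 36)/(112 + 36²) - 2523/2 = 102/(112 + 1296) - 2523/2 = 102/1408 - 2523/2 = (1/1408)*102 - 2523/2 = 51/704 - 2523/2 = -888045/704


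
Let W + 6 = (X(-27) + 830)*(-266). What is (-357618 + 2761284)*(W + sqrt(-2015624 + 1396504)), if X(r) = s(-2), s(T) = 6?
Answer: -534532052412 + 9614664*I*sqrt(38695) ≈ -5.3453e+11 + 1.8913e+9*I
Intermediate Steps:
X(r) = 6
W = -222382 (W = -6 + (6 + 830)*(-266) = -6 + 836*(-266) = -6 - 222376 = -222382)
(-357618 + 2761284)*(W + sqrt(-2015624 + 1396504)) = (-357618 + 2761284)*(-222382 + sqrt(-2015624 + 1396504)) = 2403666*(-222382 + sqrt(-619120)) = 2403666*(-222382 + 4*I*sqrt(38695)) = -534532052412 + 9614664*I*sqrt(38695)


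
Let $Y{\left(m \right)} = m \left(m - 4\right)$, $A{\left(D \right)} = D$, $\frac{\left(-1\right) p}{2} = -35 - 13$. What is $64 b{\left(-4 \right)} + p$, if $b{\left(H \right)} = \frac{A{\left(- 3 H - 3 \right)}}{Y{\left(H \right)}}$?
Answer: $114$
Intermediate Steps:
$p = 96$ ($p = - 2 \left(-35 - 13\right) = \left(-2\right) \left(-48\right) = 96$)
$Y{\left(m \right)} = m \left(-4 + m\right)$
$b{\left(H \right)} = \frac{-3 - 3 H}{H \left(-4 + H\right)}$ ($b{\left(H \right)} = \frac{- 3 H - 3}{H \left(-4 + H\right)} = \left(-3 - 3 H\right) \frac{1}{H \left(-4 + H\right)} = \frac{-3 - 3 H}{H \left(-4 + H\right)}$)
$64 b{\left(-4 \right)} + p = 64 \frac{3 \left(-1 - -4\right)}{\left(-4\right) \left(-4 - 4\right)} + 96 = 64 \cdot 3 \left(- \frac{1}{4}\right) \frac{1}{-8} \left(-1 + 4\right) + 96 = 64 \cdot 3 \left(- \frac{1}{4}\right) \left(- \frac{1}{8}\right) 3 + 96 = 64 \cdot \frac{9}{32} + 96 = 18 + 96 = 114$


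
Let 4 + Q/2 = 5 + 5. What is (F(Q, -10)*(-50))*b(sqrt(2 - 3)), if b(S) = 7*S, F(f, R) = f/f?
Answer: -350*I ≈ -350.0*I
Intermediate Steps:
Q = 12 (Q = -8 + 2*(5 + 5) = -8 + 2*10 = -8 + 20 = 12)
F(f, R) = 1
(F(Q, -10)*(-50))*b(sqrt(2 - 3)) = (1*(-50))*(7*sqrt(2 - 3)) = -350*sqrt(-1) = -350*I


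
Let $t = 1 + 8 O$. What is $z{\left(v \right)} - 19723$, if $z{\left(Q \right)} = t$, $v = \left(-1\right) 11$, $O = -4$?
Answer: $-19754$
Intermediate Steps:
$v = -11$
$t = -31$ ($t = 1 + 8 \left(-4\right) = 1 - 32 = -31$)
$z{\left(Q \right)} = -31$
$z{\left(v \right)} - 19723 = -31 - 19723 = -19754$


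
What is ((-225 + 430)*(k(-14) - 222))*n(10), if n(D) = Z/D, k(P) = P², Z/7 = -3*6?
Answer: 67158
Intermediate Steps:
Z = -126 (Z = 7*(-3*6) = 7*(-18) = -126)
n(D) = -126/D
((-225 + 430)*(k(-14) - 222))*n(10) = ((-225 + 430)*((-14)² - 222))*(-126/10) = (205*(196 - 222))*(-126*⅒) = (205*(-26))*(-63/5) = -5330*(-63/5) = 67158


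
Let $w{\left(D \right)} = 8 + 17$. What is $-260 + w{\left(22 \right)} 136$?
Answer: $3140$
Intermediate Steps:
$w{\left(D \right)} = 25$
$-260 + w{\left(22 \right)} 136 = -260 + 25 \cdot 136 = -260 + 3400 = 3140$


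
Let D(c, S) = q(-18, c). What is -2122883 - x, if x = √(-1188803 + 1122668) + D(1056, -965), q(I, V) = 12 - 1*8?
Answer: -2122887 - I*√66135 ≈ -2.1229e+6 - 257.17*I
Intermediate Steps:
q(I, V) = 4 (q(I, V) = 12 - 8 = 4)
D(c, S) = 4
x = 4 + I*√66135 (x = √(-1188803 + 1122668) + 4 = √(-66135) + 4 = I*√66135 + 4 = 4 + I*√66135 ≈ 4.0 + 257.17*I)
-2122883 - x = -2122883 - (4 + I*√66135) = -2122883 + (-4 - I*√66135) = -2122887 - I*√66135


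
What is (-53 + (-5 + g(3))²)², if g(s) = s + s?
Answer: 2704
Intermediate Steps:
g(s) = 2*s
(-53 + (-5 + g(3))²)² = (-53 + (-5 + 2*3)²)² = (-53 + (-5 + 6)²)² = (-53 + 1²)² = (-53 + 1)² = (-52)² = 2704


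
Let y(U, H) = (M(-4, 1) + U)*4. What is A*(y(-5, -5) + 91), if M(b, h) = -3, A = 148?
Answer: 8732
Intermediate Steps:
y(U, H) = -12 + 4*U (y(U, H) = (-3 + U)*4 = -12 + 4*U)
A*(y(-5, -5) + 91) = 148*((-12 + 4*(-5)) + 91) = 148*((-12 - 20) + 91) = 148*(-32 + 91) = 148*59 = 8732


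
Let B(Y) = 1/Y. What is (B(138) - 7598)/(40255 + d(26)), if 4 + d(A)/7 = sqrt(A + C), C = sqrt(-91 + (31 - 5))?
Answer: -1048523/(138*(40227 + 7*sqrt(26 + I*sqrt(65)))) ≈ -0.18871 + 2.5638e-5*I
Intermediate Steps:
C = I*sqrt(65) (C = sqrt(-91 + 26) = sqrt(-65) = I*sqrt(65) ≈ 8.0623*I)
d(A) = -28 + 7*sqrt(A + I*sqrt(65))
(B(138) - 7598)/(40255 + d(26)) = (1/138 - 7598)/(40255 + (-28 + 7*sqrt(26 + I*sqrt(65)))) = (1/138 - 7598)/(40227 + 7*sqrt(26 + I*sqrt(65))) = -1048523/(138*(40227 + 7*sqrt(26 + I*sqrt(65))))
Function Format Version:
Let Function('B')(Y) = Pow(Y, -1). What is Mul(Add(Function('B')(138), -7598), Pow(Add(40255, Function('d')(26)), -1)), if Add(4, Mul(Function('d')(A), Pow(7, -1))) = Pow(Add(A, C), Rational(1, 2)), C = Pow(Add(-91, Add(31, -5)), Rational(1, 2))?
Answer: Mul(Rational(-1048523, 138), Pow(Add(40227, Mul(7, Pow(Add(26, Mul(I, Pow(65, Rational(1, 2)))), Rational(1, 2)))), -1)) ≈ Add(-0.18871, Mul(2.5638e-5, I))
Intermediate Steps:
C = Mul(I, Pow(65, Rational(1, 2))) (C = Pow(Add(-91, 26), Rational(1, 2)) = Pow(-65, Rational(1, 2)) = Mul(I, Pow(65, Rational(1, 2))) ≈ Mul(8.0623, I))
Function('d')(A) = Add(-28, Mul(7, Pow(Add(A, Mul(I, Pow(65, Rational(1, 2)))), Rational(1, 2))))
Mul(Add(Function('B')(138), -7598), Pow(Add(40255, Function('d')(26)), -1)) = Mul(Add(Pow(138, -1), -7598), Pow(Add(40255, Add(-28, Mul(7, Pow(Add(26, Mul(I, Pow(65, Rational(1, 2)))), Rational(1, 2))))), -1)) = Mul(Add(Rational(1, 138), -7598), Pow(Add(40227, Mul(7, Pow(Add(26, Mul(I, Pow(65, Rational(1, 2)))), Rational(1, 2)))), -1)) = Mul(Rational(-1048523, 138), Pow(Add(40227, Mul(7, Pow(Add(26, Mul(I, Pow(65, Rational(1, 2)))), Rational(1, 2)))), -1))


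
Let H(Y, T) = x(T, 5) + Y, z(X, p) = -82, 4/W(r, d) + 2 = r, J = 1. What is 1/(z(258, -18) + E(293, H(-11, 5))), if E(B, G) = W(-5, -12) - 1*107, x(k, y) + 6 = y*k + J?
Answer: -7/1327 ≈ -0.0052751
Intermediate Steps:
x(k, y) = -5 + k*y (x(k, y) = -6 + (y*k + 1) = -6 + (k*y + 1) = -6 + (1 + k*y) = -5 + k*y)
W(r, d) = 4/(-2 + r)
H(Y, T) = -5 + Y + 5*T (H(Y, T) = (-5 + T*5) + Y = (-5 + 5*T) + Y = -5 + Y + 5*T)
E(B, G) = -753/7 (E(B, G) = 4/(-2 - 5) - 1*107 = 4/(-7) - 107 = 4*(-⅐) - 107 = -4/7 - 107 = -753/7)
1/(z(258, -18) + E(293, H(-11, 5))) = 1/(-82 - 753/7) = 1/(-1327/7) = -7/1327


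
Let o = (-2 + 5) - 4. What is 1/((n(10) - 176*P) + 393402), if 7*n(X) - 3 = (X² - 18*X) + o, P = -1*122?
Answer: 7/2904040 ≈ 2.4104e-6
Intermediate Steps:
o = -1 (o = 3 - 4 = -1)
P = -122
n(X) = 2/7 - 18*X/7 + X²/7 (n(X) = 3/7 + ((X² - 18*X) - 1)/7 = 3/7 + (-1 + X² - 18*X)/7 = 3/7 + (-⅐ - 18*X/7 + X²/7) = 2/7 - 18*X/7 + X²/7)
1/((n(10) - 176*P) + 393402) = 1/(((2/7 - 18/7*10 + (⅐)*10²) - 176*(-122)) + 393402) = 1/(((2/7 - 180/7 + (⅐)*100) + 21472) + 393402) = 1/(((2/7 - 180/7 + 100/7) + 21472) + 393402) = 1/((-78/7 + 21472) + 393402) = 1/(150226/7 + 393402) = 1/(2904040/7) = 7/2904040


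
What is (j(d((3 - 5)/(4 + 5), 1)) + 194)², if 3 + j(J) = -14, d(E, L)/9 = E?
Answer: 31329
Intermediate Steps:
d(E, L) = 9*E
j(J) = -17 (j(J) = -3 - 14 = -17)
(j(d((3 - 5)/(4 + 5), 1)) + 194)² = (-17 + 194)² = 177² = 31329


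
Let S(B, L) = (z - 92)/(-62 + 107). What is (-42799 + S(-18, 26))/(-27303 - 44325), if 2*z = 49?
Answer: 85601/143256 ≈ 0.59754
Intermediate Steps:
z = 49/2 (z = (½)*49 = 49/2 ≈ 24.500)
S(B, L) = -3/2 (S(B, L) = (49/2 - 92)/(-62 + 107) = -135/2/45 = -135/2*1/45 = -3/2)
(-42799 + S(-18, 26))/(-27303 - 44325) = (-42799 - 3/2)/(-27303 - 44325) = -85601/2/(-71628) = -85601/2*(-1/71628) = 85601/143256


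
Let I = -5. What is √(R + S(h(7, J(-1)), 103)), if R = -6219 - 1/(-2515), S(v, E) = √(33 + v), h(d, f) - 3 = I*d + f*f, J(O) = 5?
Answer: √(-39336571760 + 6325225*√26)/2515 ≈ 78.828*I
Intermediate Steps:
h(d, f) = 3 + f² - 5*d (h(d, f) = 3 + (-5*d + f*f) = 3 + (-5*d + f²) = 3 + (f² - 5*d) = 3 + f² - 5*d)
R = -15640784/2515 (R = -6219 - 1*(-1/2515) = -6219 + 1/2515 = -15640784/2515 ≈ -6219.0)
√(R + S(h(7, J(-1)), 103)) = √(-15640784/2515 + √(33 + (3 + 5² - 5*7))) = √(-15640784/2515 + √(33 + (3 + 25 - 35))) = √(-15640784/2515 + √(33 - 7)) = √(-15640784/2515 + √26)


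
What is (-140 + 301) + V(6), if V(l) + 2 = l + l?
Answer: 171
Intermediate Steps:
V(l) = -2 + 2*l (V(l) = -2 + (l + l) = -2 + 2*l)
(-140 + 301) + V(6) = (-140 + 301) + (-2 + 2*6) = 161 + (-2 + 12) = 161 + 10 = 171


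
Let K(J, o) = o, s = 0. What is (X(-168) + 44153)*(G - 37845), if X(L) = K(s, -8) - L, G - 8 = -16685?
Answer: -2416033386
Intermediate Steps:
G = -16677 (G = 8 - 16685 = -16677)
X(L) = -8 - L
(X(-168) + 44153)*(G - 37845) = ((-8 - 1*(-168)) + 44153)*(-16677 - 37845) = ((-8 + 168) + 44153)*(-54522) = (160 + 44153)*(-54522) = 44313*(-54522) = -2416033386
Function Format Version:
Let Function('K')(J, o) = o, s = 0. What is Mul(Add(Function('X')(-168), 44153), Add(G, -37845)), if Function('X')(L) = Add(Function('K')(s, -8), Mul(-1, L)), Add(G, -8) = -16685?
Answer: -2416033386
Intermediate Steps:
G = -16677 (G = Add(8, -16685) = -16677)
Function('X')(L) = Add(-8, Mul(-1, L))
Mul(Add(Function('X')(-168), 44153), Add(G, -37845)) = Mul(Add(Add(-8, Mul(-1, -168)), 44153), Add(-16677, -37845)) = Mul(Add(Add(-8, 168), 44153), -54522) = Mul(Add(160, 44153), -54522) = Mul(44313, -54522) = -2416033386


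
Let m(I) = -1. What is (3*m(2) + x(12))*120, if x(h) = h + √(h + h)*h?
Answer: 1080 + 2880*√6 ≈ 8134.5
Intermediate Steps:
x(h) = h + √2*h^(3/2) (x(h) = h + √(2*h)*h = h + (√2*√h)*h = h + √2*h^(3/2))
(3*m(2) + x(12))*120 = (3*(-1) + (12 + √2*12^(3/2)))*120 = (-3 + (12 + √2*(24*√3)))*120 = (-3 + (12 + 24*√6))*120 = (9 + 24*√6)*120 = 1080 + 2880*√6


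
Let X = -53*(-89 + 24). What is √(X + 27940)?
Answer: √31385 ≈ 177.16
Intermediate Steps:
X = 3445 (X = -53*(-65) = 3445)
√(X + 27940) = √(3445 + 27940) = √31385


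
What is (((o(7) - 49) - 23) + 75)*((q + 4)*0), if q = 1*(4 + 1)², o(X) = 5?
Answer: 0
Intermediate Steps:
q = 25 (q = 1*5² = 1*25 = 25)
(((o(7) - 49) - 23) + 75)*((q + 4)*0) = (((5 - 49) - 23) + 75)*((25 + 4)*0) = ((-44 - 23) + 75)*(29*0) = (-67 + 75)*0 = 8*0 = 0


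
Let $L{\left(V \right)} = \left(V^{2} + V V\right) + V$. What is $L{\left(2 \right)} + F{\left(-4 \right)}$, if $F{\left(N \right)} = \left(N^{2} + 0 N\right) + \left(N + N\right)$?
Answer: $18$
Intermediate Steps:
$L{\left(V \right)} = V + 2 V^{2}$ ($L{\left(V \right)} = \left(V^{2} + V^{2}\right) + V = 2 V^{2} + V = V + 2 V^{2}$)
$F{\left(N \right)} = N^{2} + 2 N$ ($F{\left(N \right)} = \left(N^{2} + 0\right) + 2 N = N^{2} + 2 N$)
$L{\left(2 \right)} + F{\left(-4 \right)} = 2 \left(1 + 2 \cdot 2\right) - 4 \left(2 - 4\right) = 2 \left(1 + 4\right) - -8 = 2 \cdot 5 + 8 = 10 + 8 = 18$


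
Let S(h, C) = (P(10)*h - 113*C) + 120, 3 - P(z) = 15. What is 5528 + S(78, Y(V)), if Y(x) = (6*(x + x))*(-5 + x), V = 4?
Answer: 10136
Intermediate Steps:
P(z) = -12 (P(z) = 3 - 1*15 = 3 - 15 = -12)
Y(x) = 12*x*(-5 + x) (Y(x) = (6*(2*x))*(-5 + x) = (12*x)*(-5 + x) = 12*x*(-5 + x))
S(h, C) = 120 - 113*C - 12*h (S(h, C) = (-12*h - 113*C) + 120 = (-113*C - 12*h) + 120 = 120 - 113*C - 12*h)
5528 + S(78, Y(V)) = 5528 + (120 - 1356*4*(-5 + 4) - 12*78) = 5528 + (120 - 1356*4*(-1) - 936) = 5528 + (120 - 113*(-48) - 936) = 5528 + (120 + 5424 - 936) = 5528 + 4608 = 10136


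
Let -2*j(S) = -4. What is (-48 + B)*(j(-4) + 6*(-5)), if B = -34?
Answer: 2296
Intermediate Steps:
j(S) = 2 (j(S) = -1/2*(-4) = 2)
(-48 + B)*(j(-4) + 6*(-5)) = (-48 - 34)*(2 + 6*(-5)) = -82*(2 - 30) = -82*(-28) = 2296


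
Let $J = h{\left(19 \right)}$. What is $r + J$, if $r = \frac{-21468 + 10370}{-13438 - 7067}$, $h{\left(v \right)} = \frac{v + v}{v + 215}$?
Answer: $\frac{562687}{799695} \approx 0.70363$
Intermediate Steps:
$h{\left(v \right)} = \frac{2 v}{215 + v}$
$r = \frac{11098}{20505}$ ($r = - \frac{11098}{-20505} = \left(-11098\right) \left(- \frac{1}{20505}\right) = \frac{11098}{20505} \approx 0.54123$)
$J = \frac{19}{117}$ ($J = 2 \cdot 19 \frac{1}{215 + 19} = 2 \cdot 19 \cdot \frac{1}{234} = \frac{19}{117} \approx 0.16239$)
$r + J = \frac{11098}{20505} + \frac{19}{117} = \frac{562687}{799695}$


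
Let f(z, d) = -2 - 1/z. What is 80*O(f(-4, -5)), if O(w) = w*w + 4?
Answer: 565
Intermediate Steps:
O(w) = 4 + w² (O(w) = w² + 4 = 4 + w²)
80*O(f(-4, -5)) = 80*(4 + (-2 - 1/(-4))²) = 80*(4 + (-2 - 1*(-¼))²) = 80*(4 + (-2 + ¼)²) = 80*(4 + (-7/4)²) = 80*(4 + 49/16) = 80*(113/16) = 565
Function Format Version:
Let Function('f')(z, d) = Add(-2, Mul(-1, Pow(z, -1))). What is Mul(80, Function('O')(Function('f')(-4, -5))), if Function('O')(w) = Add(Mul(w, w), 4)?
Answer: 565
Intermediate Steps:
Function('O')(w) = Add(4, Pow(w, 2)) (Function('O')(w) = Add(Pow(w, 2), 4) = Add(4, Pow(w, 2)))
Mul(80, Function('O')(Function('f')(-4, -5))) = Mul(80, Add(4, Pow(Add(-2, Mul(-1, Pow(-4, -1))), 2))) = Mul(80, Add(4, Pow(Add(-2, Mul(-1, Rational(-1, 4))), 2))) = Mul(80, Add(4, Pow(Add(-2, Rational(1, 4)), 2))) = Mul(80, Add(4, Pow(Rational(-7, 4), 2))) = Mul(80, Add(4, Rational(49, 16))) = Mul(80, Rational(113, 16)) = 565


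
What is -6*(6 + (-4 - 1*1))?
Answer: -6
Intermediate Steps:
-6*(6 + (-4 - 1*1)) = -6*(6 + (-4 - 1)) = -6*(6 - 5) = -6*1 = -6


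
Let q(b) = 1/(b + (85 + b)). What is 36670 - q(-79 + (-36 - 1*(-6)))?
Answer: 4877111/133 ≈ 36670.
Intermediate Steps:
q(b) = 1/(85 + 2*b)
36670 - q(-79 + (-36 - 1*(-6))) = 36670 - 1/(85 + 2*(-79 + (-36 - 1*(-6)))) = 36670 - 1/(85 + 2*(-79 + (-36 + 6))) = 36670 - 1/(85 + 2*(-79 - 30)) = 36670 - 1/(85 + 2*(-109)) = 36670 - 1/(85 - 218) = 36670 - 1/(-133) = 36670 - 1*(-1/133) = 36670 + 1/133 = 4877111/133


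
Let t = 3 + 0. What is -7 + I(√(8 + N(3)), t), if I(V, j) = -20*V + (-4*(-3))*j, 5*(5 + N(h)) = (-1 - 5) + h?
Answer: 29 - 8*√15 ≈ -1.9839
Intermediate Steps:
t = 3
N(h) = -31/5 + h/5 (N(h) = -5 + ((-1 - 5) + h)/5 = -5 + (-6 + h)/5 = -5 + (-6/5 + h/5) = -31/5 + h/5)
I(V, j) = -20*V + 12*j
-7 + I(√(8 + N(3)), t) = -7 + (-20*√(8 + (-31/5 + (⅕)*3)) + 12*3) = -7 + (-20*√(8 + (-31/5 + ⅗)) + 36) = -7 + (-20*√(8 - 28/5) + 36) = -7 + (-8*√15 + 36) = -7 + (36 - 8*√15) = 29 - 8*√15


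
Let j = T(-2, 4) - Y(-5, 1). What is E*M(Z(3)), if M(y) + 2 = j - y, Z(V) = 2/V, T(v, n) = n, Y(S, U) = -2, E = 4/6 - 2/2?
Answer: -10/9 ≈ -1.1111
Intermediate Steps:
E = -⅓ (E = 4*(⅙) - 2*½ = ⅔ - 1 = -⅓ ≈ -0.33333)
j = 6 (j = 4 - 1*(-2) = 4 + 2 = 6)
M(y) = 4 - y (M(y) = -2 + (6 - y) = 4 - y)
E*M(Z(3)) = -(4 - 2/3)/3 = -(4 - 1*⅔)/3 = -(4 - ⅔)/3 = -⅓*10/3 = -10/9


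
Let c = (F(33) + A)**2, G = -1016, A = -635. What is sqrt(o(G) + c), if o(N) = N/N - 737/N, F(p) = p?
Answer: sqrt(93523871118)/508 ≈ 602.00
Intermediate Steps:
o(N) = 1 - 737/N
c = 362404 (c = (33 - 635)**2 = (-602)**2 = 362404)
sqrt(o(G) + c) = sqrt((-737 - 1016)/(-1016) + 362404) = sqrt(-1/1016*(-1753) + 362404) = sqrt(1753/1016 + 362404) = sqrt(368204217/1016) = sqrt(93523871118)/508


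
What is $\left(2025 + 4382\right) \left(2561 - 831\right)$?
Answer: $11084110$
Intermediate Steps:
$\left(2025 + 4382\right) \left(2561 - 831\right) = 6407 \cdot 1730 = 11084110$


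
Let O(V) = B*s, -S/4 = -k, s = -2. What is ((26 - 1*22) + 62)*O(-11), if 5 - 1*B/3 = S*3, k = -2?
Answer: -11484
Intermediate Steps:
S = -8 (S = -(-4)*(-2) = -4*2 = -8)
B = 87 (B = 15 - (-24)*3 = 15 - 3*(-24) = 15 + 72 = 87)
O(V) = -174 (O(V) = 87*(-2) = -174)
((26 - 1*22) + 62)*O(-11) = ((26 - 1*22) + 62)*(-174) = ((26 - 22) + 62)*(-174) = (4 + 62)*(-174) = 66*(-174) = -11484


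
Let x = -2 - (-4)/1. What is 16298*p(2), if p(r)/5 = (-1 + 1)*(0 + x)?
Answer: 0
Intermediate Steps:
x = 2 (x = -2 - (-4) = -2 - 1*(-4) = -2 + 4 = 2)
p(r) = 0 (p(r) = 5*((-1 + 1)*(0 + 2)) = 5*(0*2) = 5*0 = 0)
16298*p(2) = 16298*0 = 0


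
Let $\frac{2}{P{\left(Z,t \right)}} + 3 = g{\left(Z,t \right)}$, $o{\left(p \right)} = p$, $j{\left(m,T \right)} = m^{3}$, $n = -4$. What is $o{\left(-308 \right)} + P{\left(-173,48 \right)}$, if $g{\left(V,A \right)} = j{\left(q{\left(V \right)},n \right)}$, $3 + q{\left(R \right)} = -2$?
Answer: $- \frac{19713}{64} \approx -308.02$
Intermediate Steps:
$q{\left(R \right)} = -5$ ($q{\left(R \right)} = -3 - 2 = -5$)
$g{\left(V,A \right)} = -125$ ($g{\left(V,A \right)} = \left(-5\right)^{3} = -125$)
$P{\left(Z,t \right)} = - \frac{1}{64}$ ($P{\left(Z,t \right)} = \frac{2}{-3 - 125} = \frac{2}{-128} = 2 \left(- \frac{1}{128}\right) = - \frac{1}{64}$)
$o{\left(-308 \right)} + P{\left(-173,48 \right)} = -308 - \frac{1}{64} = - \frac{19713}{64}$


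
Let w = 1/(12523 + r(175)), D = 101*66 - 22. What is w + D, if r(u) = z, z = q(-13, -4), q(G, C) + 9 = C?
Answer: 83116441/12510 ≈ 6644.0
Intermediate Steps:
q(G, C) = -9 + C
z = -13 (z = -9 - 4 = -13)
r(u) = -13
D = 6644 (D = 6666 - 22 = 6644)
w = 1/12510 (w = 1/(12523 - 13) = 1/12510 ≈ 7.9936e-5)
w + D = 1/12510 + 6644 = 83116441/12510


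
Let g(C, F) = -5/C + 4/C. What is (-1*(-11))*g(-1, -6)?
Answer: 11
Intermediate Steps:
g(C, F) = -1/C
(-1*(-11))*g(-1, -6) = (-1*(-11))*(-1/(-1)) = 11*(-1*(-1)) = 11*1 = 11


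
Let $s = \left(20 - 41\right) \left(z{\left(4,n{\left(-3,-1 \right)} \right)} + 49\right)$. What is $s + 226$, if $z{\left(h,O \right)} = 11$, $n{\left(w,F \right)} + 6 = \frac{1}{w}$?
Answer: $-1034$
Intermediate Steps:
$n{\left(w,F \right)} = -6 + \frac{1}{w}$
$s = -1260$ ($s = \left(20 - 41\right) \left(11 + 49\right) = \left(20 - 41\right) 60 = \left(-21\right) 60 = -1260$)
$s + 226 = -1260 + 226 = -1034$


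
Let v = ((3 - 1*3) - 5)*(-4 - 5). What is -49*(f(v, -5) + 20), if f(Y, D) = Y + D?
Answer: -2940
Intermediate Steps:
v = 45 (v = ((3 - 3) - 5)*(-9) = (0 - 5)*(-9) = -5*(-9) = 45)
f(Y, D) = D + Y
-49*(f(v, -5) + 20) = -49*((-5 + 45) + 20) = -49*(40 + 20) = -49*60 = -2940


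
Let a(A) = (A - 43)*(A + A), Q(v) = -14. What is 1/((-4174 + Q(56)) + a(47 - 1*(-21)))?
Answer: -1/788 ≈ -0.0012690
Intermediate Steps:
a(A) = 2*A*(-43 + A) (a(A) = (-43 + A)*(2*A) = 2*A*(-43 + A))
1/((-4174 + Q(56)) + a(47 - 1*(-21))) = 1/((-4174 - 14) + 2*(47 - 1*(-21))*(-43 + (47 - 1*(-21)))) = 1/(-4188 + 2*(47 + 21)*(-43 + (47 + 21))) = 1/(-4188 + 2*68*(-43 + 68)) = 1/(-4188 + 2*68*25) = 1/(-4188 + 3400) = 1/(-788) = -1/788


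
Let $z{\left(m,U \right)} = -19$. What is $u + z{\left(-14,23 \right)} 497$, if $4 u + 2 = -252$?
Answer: $- \frac{19013}{2} \approx -9506.5$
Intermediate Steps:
$u = - \frac{127}{2}$ ($u = - \frac{1}{2} + \frac{1}{4} \left(-252\right) = - \frac{1}{2} - 63 = - \frac{127}{2} \approx -63.5$)
$u + z{\left(-14,23 \right)} 497 = - \frac{127}{2} - 9443 = - \frac{19013}{2}$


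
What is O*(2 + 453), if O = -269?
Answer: -122395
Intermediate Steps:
O*(2 + 453) = -269*(2 + 453) = -269*455 = -122395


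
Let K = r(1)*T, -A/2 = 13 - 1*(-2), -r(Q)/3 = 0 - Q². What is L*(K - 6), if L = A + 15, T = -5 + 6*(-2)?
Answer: 855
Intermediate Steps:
r(Q) = 3*Q² (r(Q) = -3*(0 - Q²) = -(-3)*Q² = 3*Q²)
A = -30 (A = -2*(13 - 1*(-2)) = -2*(13 + 2) = -2*15 = -30)
T = -17 (T = -5 - 12 = -17)
L = -15 (L = -30 + 15 = -15)
K = -51 (K = (3*1²)*(-17) = (3*1)*(-17) = 3*(-17) = -51)
L*(K - 6) = -15*(-51 - 6) = -15*(-57) = 855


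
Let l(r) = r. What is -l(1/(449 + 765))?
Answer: -1/1214 ≈ -0.00082372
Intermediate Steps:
-l(1/(449 + 765)) = -1/(449 + 765) = -1/1214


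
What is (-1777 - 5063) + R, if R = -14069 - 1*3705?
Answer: -24614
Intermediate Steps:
R = -17774 (R = -14069 - 3705 = -17774)
(-1777 - 5063) + R = (-1777 - 5063) - 17774 = -6840 - 17774 = -24614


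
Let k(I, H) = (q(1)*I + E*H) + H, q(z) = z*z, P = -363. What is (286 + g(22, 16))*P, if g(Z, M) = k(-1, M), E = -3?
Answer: -91839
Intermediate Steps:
q(z) = z²
k(I, H) = I - 2*H (k(I, H) = (1²*I - 3*H) + H = (1*I - 3*H) + H = (I - 3*H) + H = I - 2*H)
g(Z, M) = -1 - 2*M
(286 + g(22, 16))*P = (286 + (-1 - 2*16))*(-363) = (286 + (-1 - 32))*(-363) = (286 - 33)*(-363) = 253*(-363) = -91839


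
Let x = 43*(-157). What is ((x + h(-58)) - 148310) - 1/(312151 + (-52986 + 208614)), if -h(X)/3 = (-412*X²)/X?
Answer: -106068420472/467779 ≈ -2.2675e+5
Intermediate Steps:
x = -6751
h(X) = 1236*X (h(X) = -3*(-412*X²)/X = -(-1236)*X = 1236*X)
((x + h(-58)) - 148310) - 1/(312151 + (-52986 + 208614)) = ((-6751 + 1236*(-58)) - 148310) - 1/(312151 + (-52986 + 208614)) = ((-6751 - 71688) - 148310) - 1/(312151 + 155628) = (-78439 - 148310) - 1/467779 = -226749 - 1*1/467779 = -226749 - 1/467779 = -106068420472/467779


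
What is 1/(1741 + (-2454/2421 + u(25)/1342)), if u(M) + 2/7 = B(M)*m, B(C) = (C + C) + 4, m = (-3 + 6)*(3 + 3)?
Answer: 3790479/6598126400 ≈ 0.00057448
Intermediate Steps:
m = 18 (m = 3*6 = 18)
B(C) = 4 + 2*C (B(C) = 2*C + 4 = 4 + 2*C)
u(M) = 502/7 + 36*M (u(M) = -2/7 + (4 + 2*M)*18 = -2/7 + (72 + 36*M) = 502/7 + 36*M)
1/(1741 + (-2454/2421 + u(25)/1342)) = 1/(1741 + (-2454/2421 + (502/7 + 36*25)/1342)) = 1/(1741 + (-2454*1/2421 + (502/7 + 900)*(1/1342))) = 1/(1741 + (-818/807 + (6802/7)*(1/1342))) = 1/(1741 + (-818/807 + 3401/4697)) = 1/(1741 - 1097539/3790479) = 1/(6598126400/3790479) = 3790479/6598126400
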